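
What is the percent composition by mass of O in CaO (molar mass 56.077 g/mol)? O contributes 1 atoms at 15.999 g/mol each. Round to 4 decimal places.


pct = 100 * (n_elem * M_elem) / M_total
mass_contribution = 1 * 15.999 = 15.999 g/mol
pct = 100 * 15.999 / 56.077
pct = 28.53041354 %, rounded to 4 dp:

28.5304 %


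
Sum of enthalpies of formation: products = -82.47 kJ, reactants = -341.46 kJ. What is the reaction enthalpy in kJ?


dH_rxn = sum(dH_f products) - sum(dH_f reactants)
dH_rxn = -82.47 - (-341.46)
dH_rxn = 258.99 kJ:

258.99 kJ


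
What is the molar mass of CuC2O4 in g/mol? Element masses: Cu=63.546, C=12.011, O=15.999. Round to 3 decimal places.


M = sum(count * atomic_mass) over atoms.
M = 1*63.546 + 2*12.011 + 4*15.999
M = 63.546 + 24.022 + 63.996
M = 151.564 g/mol, rounded to 3 dp:

151.564 g/mol


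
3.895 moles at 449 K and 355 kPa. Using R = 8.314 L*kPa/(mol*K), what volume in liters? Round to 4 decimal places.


PV = nRT, solve for V = nRT / P.
nRT = 3.895 * 8.314 * 449 = 14539.9805
V = 14539.9805 / 355
V = 40.95769155 L, rounded to 4 dp:

40.9577 L


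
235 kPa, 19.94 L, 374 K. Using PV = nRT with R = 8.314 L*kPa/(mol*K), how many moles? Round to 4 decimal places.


PV = nRT, solve for n = PV / (RT).
PV = 235 * 19.94 = 4685.9
RT = 8.314 * 374 = 3109.436
n = 4685.9 / 3109.436
n = 1.50699355 mol, rounded to 4 dp:

1.5070 mol


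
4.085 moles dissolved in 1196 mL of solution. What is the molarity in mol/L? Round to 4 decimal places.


Convert volume to liters: V_L = V_mL / 1000.
V_L = 1196 / 1000 = 1.196 L
M = n / V_L = 4.085 / 1.196
M = 3.41555184 mol/L, rounded to 4 dp:

3.4156 mol/L


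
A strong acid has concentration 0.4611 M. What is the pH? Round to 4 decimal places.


A strong acid dissociates completely, so [H+] equals the given concentration.
pH = -log10([H+]) = -log10(0.4611)
pH = 0.33620488, rounded to 4 dp:

0.3362


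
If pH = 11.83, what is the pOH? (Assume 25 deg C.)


At 25 deg C, pH + pOH = 14.
pOH = 14 - pH = 14 - 11.83
pOH = 2.17:

2.17


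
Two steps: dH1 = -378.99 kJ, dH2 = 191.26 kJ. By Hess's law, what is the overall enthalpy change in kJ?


Hess's law: enthalpy is a state function, so add the step enthalpies.
dH_total = dH1 + dH2 = -378.99 + (191.26)
dH_total = -187.73 kJ:

-187.73 kJ


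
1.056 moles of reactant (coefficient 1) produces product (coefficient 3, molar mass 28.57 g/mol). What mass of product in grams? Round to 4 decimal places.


Use the coefficient ratio to convert reactant moles to product moles, then multiply by the product's molar mass.
moles_P = moles_R * (coeff_P / coeff_R) = 1.056 * (3/1) = 3.168
mass_P = moles_P * M_P = 3.168 * 28.57
mass_P = 90.50976 g, rounded to 4 dp:

90.5098 g


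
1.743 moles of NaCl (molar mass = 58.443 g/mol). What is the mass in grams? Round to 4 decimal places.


mass = n * M
mass = 1.743 * 58.443
mass = 101.866149 g, rounded to 4 dp:

101.8661 g


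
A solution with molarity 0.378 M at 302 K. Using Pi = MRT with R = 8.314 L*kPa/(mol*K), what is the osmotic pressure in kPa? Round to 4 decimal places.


Osmotic pressure (van't Hoff): Pi = M*R*T.
RT = 8.314 * 302 = 2510.828
Pi = 0.378 * 2510.828
Pi = 949.092984 kPa, rounded to 4 dp:

949.0930 kPa


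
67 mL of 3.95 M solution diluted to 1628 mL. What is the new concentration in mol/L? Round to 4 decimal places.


Dilution: M1*V1 = M2*V2, solve for M2.
M2 = M1*V1 / V2
M2 = 3.95 * 67 / 1628
M2 = 264.65 / 1628
M2 = 0.16256143 mol/L, rounded to 4 dp:

0.1626 mol/L


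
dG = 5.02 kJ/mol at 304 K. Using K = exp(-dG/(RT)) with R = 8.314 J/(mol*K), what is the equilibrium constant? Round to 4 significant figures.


dG is in kJ/mol; multiply by 1000 to match R in J/(mol*K).
RT = 8.314 * 304 = 2527.456 J/mol
exponent = -dG*1000 / (RT) = -(5.02*1000) / 2527.456 = -1.9861869
K = exp(-1.9861869)
K = 0.13721765, rounded to 4 significant figures:

0.1372


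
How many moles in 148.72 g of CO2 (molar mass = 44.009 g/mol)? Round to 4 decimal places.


n = mass / M
n = 148.72 / 44.009
n = 3.37930878 mol, rounded to 4 dp:

3.3793 mol


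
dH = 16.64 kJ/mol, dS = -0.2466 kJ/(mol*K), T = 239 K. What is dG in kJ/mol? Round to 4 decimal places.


Gibbs: dG = dH - T*dS (consistent units, dS already in kJ/(mol*K)).
T*dS = 239 * -0.2466 = -58.9374
dG = 16.64 - (-58.9374)
dG = 75.5774 kJ/mol, rounded to 4 dp:

75.5774 kJ/mol


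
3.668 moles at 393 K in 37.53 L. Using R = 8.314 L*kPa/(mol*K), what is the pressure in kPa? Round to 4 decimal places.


PV = nRT, solve for P = nRT / V.
nRT = 3.668 * 8.314 * 393 = 11984.8305
P = 11984.8305 / 37.53
P = 319.34000799 kPa, rounded to 4 dp:

319.3400 kPa


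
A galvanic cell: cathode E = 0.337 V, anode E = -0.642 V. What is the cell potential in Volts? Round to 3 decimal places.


Standard cell potential: E_cell = E_cathode - E_anode.
E_cell = 0.337 - (-0.642)
E_cell = 0.979 V, rounded to 3 dp:

0.979 V


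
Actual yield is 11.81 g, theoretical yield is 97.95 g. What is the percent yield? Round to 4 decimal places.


% yield = 100 * actual / theoretical
% yield = 100 * 11.81 / 97.95
% yield = 12.05717203 %, rounded to 4 dp:

12.0572 %


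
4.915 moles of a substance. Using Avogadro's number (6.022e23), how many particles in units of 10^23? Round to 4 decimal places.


N = n * NA, then divide by 1e23 for the requested units.
N / 1e23 = n * 6.022
N / 1e23 = 4.915 * 6.022
N / 1e23 = 29.59813, rounded to 4 dp:

29.5981


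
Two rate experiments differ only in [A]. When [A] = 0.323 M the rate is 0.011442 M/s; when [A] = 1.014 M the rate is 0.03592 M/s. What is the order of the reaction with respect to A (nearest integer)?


Rate is proportional to [A]^n, so rate2/rate1 = ([A]2/[A]1)^n. Take logs to solve for n.
rate2/rate1 = 0.03592 / 0.011442 = 3.1393
[A]2/[A]1 = 1.014 / 0.323 = 3.1393
n = ln(3.1393) / ln(3.1393) = 1.0
Nearest integer order:

1


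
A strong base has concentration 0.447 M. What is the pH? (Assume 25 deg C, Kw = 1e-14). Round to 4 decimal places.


A strong base dissociates completely, so [OH-] equals the given concentration.
pOH = -log10([OH-]) = -log10(0.447) = 0.349692
pH = 14 - pOH = 14 - 0.349692
pH = 13.650308, rounded to 4 dp:

13.6503


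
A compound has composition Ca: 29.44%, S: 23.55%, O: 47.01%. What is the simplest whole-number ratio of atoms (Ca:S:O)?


Assume 100 g of compound, divide each mass% by atomic mass to get moles, then normalize by the smallest to get a raw atom ratio.
Moles per 100 g: Ca: 29.44/40.078 = 0.7346, S: 23.55/32.065 = 0.7344, O: 47.01/15.999 = 2.9383
Raw ratio (divide by min = 0.7344): Ca: 1.0, S: 1.0, O: 4.001
Multiply by 1 to clear fractions: Ca: 1.0 ~= 1, S: 1.0 ~= 1, O: 4.001 ~= 4
Reduce by GCD to get the simplest whole-number ratio:

1:1:4


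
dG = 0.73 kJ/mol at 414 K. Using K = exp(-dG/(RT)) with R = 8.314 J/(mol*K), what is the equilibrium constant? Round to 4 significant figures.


dG is in kJ/mol; multiply by 1000 to match R in J/(mol*K).
RT = 8.314 * 414 = 3441.996 J/mol
exponent = -dG*1000 / (RT) = -(0.73*1000) / 3441.996 = -0.21208624
K = exp(-0.21208624)
K = 0.80889494, rounded to 4 significant figures:

0.8089


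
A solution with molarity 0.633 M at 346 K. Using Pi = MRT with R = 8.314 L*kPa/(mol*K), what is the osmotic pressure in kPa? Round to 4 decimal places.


Osmotic pressure (van't Hoff): Pi = M*R*T.
RT = 8.314 * 346 = 2876.644
Pi = 0.633 * 2876.644
Pi = 1820.915652 kPa, rounded to 4 dp:

1820.9157 kPa


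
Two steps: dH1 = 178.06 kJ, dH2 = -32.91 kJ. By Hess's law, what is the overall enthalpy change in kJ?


Hess's law: enthalpy is a state function, so add the step enthalpies.
dH_total = dH1 + dH2 = 178.06 + (-32.91)
dH_total = 145.15 kJ:

145.15 kJ


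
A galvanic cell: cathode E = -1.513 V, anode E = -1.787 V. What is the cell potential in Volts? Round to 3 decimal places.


Standard cell potential: E_cell = E_cathode - E_anode.
E_cell = -1.513 - (-1.787)
E_cell = 0.274 V, rounded to 3 dp:

0.274 V


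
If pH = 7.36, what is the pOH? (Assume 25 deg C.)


At 25 deg C, pH + pOH = 14.
pOH = 14 - pH = 14 - 7.36
pOH = 6.64:

6.64


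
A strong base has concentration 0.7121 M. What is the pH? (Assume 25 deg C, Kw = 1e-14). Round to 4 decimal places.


A strong base dissociates completely, so [OH-] equals the given concentration.
pOH = -log10([OH-]) = -log10(0.7121) = 0.147459
pH = 14 - pOH = 14 - 0.147459
pH = 13.852541, rounded to 4 dp:

13.8525


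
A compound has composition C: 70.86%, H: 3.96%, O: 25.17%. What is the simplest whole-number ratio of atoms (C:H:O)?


Assume 100 g of compound, divide each mass% by atomic mass to get moles, then normalize by the smallest to get a raw atom ratio.
Moles per 100 g: C: 70.86/12.011 = 5.8996, H: 3.96/1.008 = 3.9286, O: 25.17/15.999 = 1.5732
Raw ratio (divide by min = 1.5732): C: 3.75, H: 2.497, O: 1.0
Multiply by 4 to clear fractions: C: 15.0 ~= 15, H: 9.989 ~= 10, O: 4.0 ~= 4
Reduce by GCD to get the simplest whole-number ratio:

15:10:4


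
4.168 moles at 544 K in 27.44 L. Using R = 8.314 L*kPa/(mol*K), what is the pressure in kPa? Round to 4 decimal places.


PV = nRT, solve for P = nRT / V.
nRT = 4.168 * 8.314 * 544 = 18851.0971
P = 18851.0971 / 27.44
P = 686.99333455 kPa, rounded to 4 dp:

686.9933 kPa


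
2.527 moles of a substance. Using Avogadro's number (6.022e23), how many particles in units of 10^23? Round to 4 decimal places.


N = n * NA, then divide by 1e23 for the requested units.
N / 1e23 = n * 6.022
N / 1e23 = 2.527 * 6.022
N / 1e23 = 15.217594, rounded to 4 dp:

15.2176


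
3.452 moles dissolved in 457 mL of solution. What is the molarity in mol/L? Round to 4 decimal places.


Convert volume to liters: V_L = V_mL / 1000.
V_L = 457 / 1000 = 0.457 L
M = n / V_L = 3.452 / 0.457
M = 7.5536105 mol/L, rounded to 4 dp:

7.5536 mol/L


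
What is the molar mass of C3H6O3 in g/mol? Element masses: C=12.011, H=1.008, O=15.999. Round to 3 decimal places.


M = sum(count * atomic_mass) over atoms.
M = 3*12.011 + 6*1.008 + 3*15.999
M = 36.033 + 6.048 + 47.997
M = 90.078 g/mol, rounded to 3 dp:

90.078 g/mol


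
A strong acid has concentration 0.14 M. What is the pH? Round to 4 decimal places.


A strong acid dissociates completely, so [H+] equals the given concentration.
pH = -log10([H+]) = -log10(0.14)
pH = 0.85387196, rounded to 4 dp:

0.8539


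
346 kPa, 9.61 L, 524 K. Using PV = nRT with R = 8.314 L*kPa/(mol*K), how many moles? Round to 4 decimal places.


PV = nRT, solve for n = PV / (RT).
PV = 346 * 9.61 = 3325.06
RT = 8.314 * 524 = 4356.536
n = 3325.06 / 4356.536
n = 0.76323483 mol, rounded to 4 dp:

0.7632 mol


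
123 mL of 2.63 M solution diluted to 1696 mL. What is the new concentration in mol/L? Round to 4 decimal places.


Dilution: M1*V1 = M2*V2, solve for M2.
M2 = M1*V1 / V2
M2 = 2.63 * 123 / 1696
M2 = 323.49 / 1696
M2 = 0.19073703 mol/L, rounded to 4 dp:

0.1907 mol/L


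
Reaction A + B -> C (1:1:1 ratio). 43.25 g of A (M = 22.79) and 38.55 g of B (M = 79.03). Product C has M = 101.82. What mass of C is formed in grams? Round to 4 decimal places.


Find moles of each reactant; the smaller value is the limiting reagent in a 1:1:1 reaction, so moles_C equals moles of the limiter.
n_A = mass_A / M_A = 43.25 / 22.79 = 1.897762 mol
n_B = mass_B / M_B = 38.55 / 79.03 = 0.487789 mol
Limiting reagent: B (smaller), n_limiting = 0.487789 mol
mass_C = n_limiting * M_C = 0.487789 * 101.82
mass_C = 49.66667598 g, rounded to 4 dp:

49.6667 g


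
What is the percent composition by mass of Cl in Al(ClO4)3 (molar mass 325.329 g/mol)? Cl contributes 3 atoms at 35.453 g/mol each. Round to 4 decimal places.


pct = 100 * (n_elem * M_elem) / M_total
mass_contribution = 3 * 35.453 = 106.359 g/mol
pct = 100 * 106.359 / 325.329
pct = 32.69275103 %, rounded to 4 dp:

32.6928 %


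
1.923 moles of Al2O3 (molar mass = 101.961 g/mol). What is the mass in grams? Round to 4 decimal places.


mass = n * M
mass = 1.923 * 101.961
mass = 196.071003 g, rounded to 4 dp:

196.0710 g


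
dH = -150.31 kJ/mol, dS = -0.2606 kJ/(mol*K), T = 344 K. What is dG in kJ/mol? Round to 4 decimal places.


Gibbs: dG = dH - T*dS (consistent units, dS already in kJ/(mol*K)).
T*dS = 344 * -0.2606 = -89.6464
dG = -150.31 - (-89.6464)
dG = -60.6636 kJ/mol, rounded to 4 dp:

-60.6636 kJ/mol


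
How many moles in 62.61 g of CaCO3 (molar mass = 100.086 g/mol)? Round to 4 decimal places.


n = mass / M
n = 62.61 / 100.086
n = 0.62556202 mol, rounded to 4 dp:

0.6256 mol


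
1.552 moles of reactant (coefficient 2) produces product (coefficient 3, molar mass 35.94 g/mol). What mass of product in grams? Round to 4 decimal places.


Use the coefficient ratio to convert reactant moles to product moles, then multiply by the product's molar mass.
moles_P = moles_R * (coeff_P / coeff_R) = 1.552 * (3/2) = 2.328
mass_P = moles_P * M_P = 2.328 * 35.94
mass_P = 83.66832 g, rounded to 4 dp:

83.6683 g


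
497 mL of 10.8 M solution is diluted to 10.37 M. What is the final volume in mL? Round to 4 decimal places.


Dilution: M1*V1 = M2*V2, solve for V2.
V2 = M1*V1 / M2
V2 = 10.8 * 497 / 10.37
V2 = 5367.6 / 10.37
V2 = 517.60848602 mL, rounded to 4 dp:

517.6085 mL


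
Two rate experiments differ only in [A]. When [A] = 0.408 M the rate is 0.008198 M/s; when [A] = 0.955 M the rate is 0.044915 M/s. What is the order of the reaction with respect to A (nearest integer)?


Rate is proportional to [A]^n, so rate2/rate1 = ([A]2/[A]1)^n. Take logs to solve for n.
rate2/rate1 = 0.044915 / 0.008198 = 5.4788
[A]2/[A]1 = 0.955 / 0.408 = 2.3407
n = ln(5.4788) / ln(2.3407) = 2.0
Nearest integer order:

2


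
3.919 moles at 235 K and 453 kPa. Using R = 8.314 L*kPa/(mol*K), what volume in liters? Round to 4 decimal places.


PV = nRT, solve for V = nRT / P.
nRT = 3.919 * 8.314 * 235 = 7656.903
V = 7656.903 / 453
V = 16.90265563 L, rounded to 4 dp:

16.9027 L


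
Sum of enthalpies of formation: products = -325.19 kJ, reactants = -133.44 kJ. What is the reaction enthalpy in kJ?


dH_rxn = sum(dH_f products) - sum(dH_f reactants)
dH_rxn = -325.19 - (-133.44)
dH_rxn = -191.75 kJ:

-191.75 kJ


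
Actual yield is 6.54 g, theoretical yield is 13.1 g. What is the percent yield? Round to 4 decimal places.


% yield = 100 * actual / theoretical
% yield = 100 * 6.54 / 13.1
% yield = 49.92366412 %, rounded to 4 dp:

49.9237 %


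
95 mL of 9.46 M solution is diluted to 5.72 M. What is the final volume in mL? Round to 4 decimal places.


Dilution: M1*V1 = M2*V2, solve for V2.
V2 = M1*V1 / M2
V2 = 9.46 * 95 / 5.72
V2 = 898.7 / 5.72
V2 = 157.11538462 mL, rounded to 4 dp:

157.1154 mL


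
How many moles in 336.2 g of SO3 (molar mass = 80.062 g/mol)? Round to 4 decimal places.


n = mass / M
n = 336.2 / 80.062
n = 4.19924558 mol, rounded to 4 dp:

4.1992 mol


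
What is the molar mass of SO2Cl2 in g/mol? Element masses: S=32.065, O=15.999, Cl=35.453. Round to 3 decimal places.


M = sum(count * atomic_mass) over atoms.
M = 1*32.065 + 2*15.999 + 2*35.453
M = 32.065 + 31.998 + 70.906
M = 134.969 g/mol, rounded to 3 dp:

134.969 g/mol


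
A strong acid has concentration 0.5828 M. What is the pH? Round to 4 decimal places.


A strong acid dissociates completely, so [H+] equals the given concentration.
pH = -log10([H+]) = -log10(0.5828)
pH = 0.23448046, rounded to 4 dp:

0.2345


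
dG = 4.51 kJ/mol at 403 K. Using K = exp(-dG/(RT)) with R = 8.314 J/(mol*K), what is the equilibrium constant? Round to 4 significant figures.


dG is in kJ/mol; multiply by 1000 to match R in J/(mol*K).
RT = 8.314 * 403 = 3350.542 J/mol
exponent = -dG*1000 / (RT) = -(4.51*1000) / 3350.542 = -1.34605088
K = exp(-1.34605088)
K = 0.26026606, rounded to 4 significant figures:

0.2603


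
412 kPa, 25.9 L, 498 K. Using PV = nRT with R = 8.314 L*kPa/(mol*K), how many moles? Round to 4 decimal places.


PV = nRT, solve for n = PV / (RT).
PV = 412 * 25.9 = 10670.8
RT = 8.314 * 498 = 4140.372
n = 10670.8 / 4140.372
n = 2.57725634 mol, rounded to 4 dp:

2.5773 mol


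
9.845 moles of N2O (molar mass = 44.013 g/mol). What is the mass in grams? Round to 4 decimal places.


mass = n * M
mass = 9.845 * 44.013
mass = 433.307985 g, rounded to 4 dp:

433.3080 g


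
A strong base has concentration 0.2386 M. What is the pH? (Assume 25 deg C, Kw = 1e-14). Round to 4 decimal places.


A strong base dissociates completely, so [OH-] equals the given concentration.
pOH = -log10([OH-]) = -log10(0.2386) = 0.62233
pH = 14 - pOH = 14 - 0.62233
pH = 13.37767, rounded to 4 dp:

13.3777


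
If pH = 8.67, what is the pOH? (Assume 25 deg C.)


At 25 deg C, pH + pOH = 14.
pOH = 14 - pH = 14 - 8.67
pOH = 5.33:

5.33


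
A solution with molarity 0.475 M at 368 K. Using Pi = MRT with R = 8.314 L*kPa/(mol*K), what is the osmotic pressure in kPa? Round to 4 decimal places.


Osmotic pressure (van't Hoff): Pi = M*R*T.
RT = 8.314 * 368 = 3059.552
Pi = 0.475 * 3059.552
Pi = 1453.2872 kPa, rounded to 4 dp:

1453.2872 kPa


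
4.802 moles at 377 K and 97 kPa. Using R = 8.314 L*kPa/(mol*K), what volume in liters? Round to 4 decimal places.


PV = nRT, solve for V = nRT / P.
nRT = 4.802 * 8.314 * 377 = 15051.2832
V = 15051.2832 / 97
V = 155.16786804 L, rounded to 4 dp:

155.1679 L


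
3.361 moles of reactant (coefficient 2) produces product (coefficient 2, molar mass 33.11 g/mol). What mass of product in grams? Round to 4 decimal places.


Use the coefficient ratio to convert reactant moles to product moles, then multiply by the product's molar mass.
moles_P = moles_R * (coeff_P / coeff_R) = 3.361 * (2/2) = 3.361
mass_P = moles_P * M_P = 3.361 * 33.11
mass_P = 111.28271 g, rounded to 4 dp:

111.2827 g


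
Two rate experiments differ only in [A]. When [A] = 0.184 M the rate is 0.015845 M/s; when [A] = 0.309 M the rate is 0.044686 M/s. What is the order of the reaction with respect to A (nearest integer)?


Rate is proportional to [A]^n, so rate2/rate1 = ([A]2/[A]1)^n. Take logs to solve for n.
rate2/rate1 = 0.044686 / 0.015845 = 2.8202
[A]2/[A]1 = 0.309 / 0.184 = 1.6793
n = ln(2.8202) / ln(1.6793) = 2.0
Nearest integer order:

2


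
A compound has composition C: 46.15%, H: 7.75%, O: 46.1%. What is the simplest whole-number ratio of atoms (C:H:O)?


Assume 100 g of compound, divide each mass% by atomic mass to get moles, then normalize by the smallest to get a raw atom ratio.
Moles per 100 g: C: 46.15/12.011 = 3.8423, H: 7.75/1.008 = 7.6885, O: 46.1/15.999 = 2.8814
Raw ratio (divide by min = 2.8814): C: 1.333, H: 2.668, O: 1.0
Multiply by 3 to clear fractions: C: 4.0 ~= 4, H: 8.005 ~= 8, O: 3.0 ~= 3
Reduce by GCD to get the simplest whole-number ratio:

4:8:3


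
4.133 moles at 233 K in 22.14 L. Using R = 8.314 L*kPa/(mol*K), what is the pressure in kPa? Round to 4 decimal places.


PV = nRT, solve for P = nRT / V.
nRT = 4.133 * 8.314 * 233 = 8006.2905
P = 8006.2905 / 22.14
P = 361.62107046 kPa, rounded to 4 dp:

361.6211 kPa


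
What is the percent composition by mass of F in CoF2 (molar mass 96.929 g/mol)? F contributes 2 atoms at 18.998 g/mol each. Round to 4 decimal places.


pct = 100 * (n_elem * M_elem) / M_total
mass_contribution = 2 * 18.998 = 37.996 g/mol
pct = 100 * 37.996 / 96.929
pct = 39.19982668 %, rounded to 4 dp:

39.1998 %


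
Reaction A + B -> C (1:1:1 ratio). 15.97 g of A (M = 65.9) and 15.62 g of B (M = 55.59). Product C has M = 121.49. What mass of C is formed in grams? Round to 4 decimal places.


Find moles of each reactant; the smaller value is the limiting reagent in a 1:1:1 reaction, so moles_C equals moles of the limiter.
n_A = mass_A / M_A = 15.97 / 65.9 = 0.242337 mol
n_B = mass_B / M_B = 15.62 / 55.59 = 0.280986 mol
Limiting reagent: A (smaller), n_limiting = 0.242337 mol
mass_C = n_limiting * M_C = 0.242337 * 121.49
mass_C = 29.44152213 g, rounded to 4 dp:

29.4415 g


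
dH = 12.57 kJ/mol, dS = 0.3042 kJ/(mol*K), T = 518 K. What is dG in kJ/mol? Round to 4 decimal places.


Gibbs: dG = dH - T*dS (consistent units, dS already in kJ/(mol*K)).
T*dS = 518 * 0.3042 = 157.5756
dG = 12.57 - (157.5756)
dG = -145.0056 kJ/mol, rounded to 4 dp:

-145.0056 kJ/mol


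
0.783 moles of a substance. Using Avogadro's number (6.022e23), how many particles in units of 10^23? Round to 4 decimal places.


N = n * NA, then divide by 1e23 for the requested units.
N / 1e23 = n * 6.022
N / 1e23 = 0.783 * 6.022
N / 1e23 = 4.715226, rounded to 4 dp:

4.7152


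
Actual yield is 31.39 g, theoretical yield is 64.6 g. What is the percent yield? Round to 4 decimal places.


% yield = 100 * actual / theoretical
% yield = 100 * 31.39 / 64.6
% yield = 48.59133127 %, rounded to 4 dp:

48.5913 %


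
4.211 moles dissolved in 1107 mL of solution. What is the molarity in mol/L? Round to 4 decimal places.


Convert volume to liters: V_L = V_mL / 1000.
V_L = 1107 / 1000 = 1.107 L
M = n / V_L = 4.211 / 1.107
M = 3.80397471 mol/L, rounded to 4 dp:

3.8040 mol/L


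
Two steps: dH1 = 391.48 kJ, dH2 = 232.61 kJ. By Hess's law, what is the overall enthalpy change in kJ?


Hess's law: enthalpy is a state function, so add the step enthalpies.
dH_total = dH1 + dH2 = 391.48 + (232.61)
dH_total = 624.09 kJ:

624.09 kJ


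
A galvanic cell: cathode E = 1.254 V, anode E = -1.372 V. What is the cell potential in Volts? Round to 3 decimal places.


Standard cell potential: E_cell = E_cathode - E_anode.
E_cell = 1.254 - (-1.372)
E_cell = 2.626 V, rounded to 3 dp:

2.626 V


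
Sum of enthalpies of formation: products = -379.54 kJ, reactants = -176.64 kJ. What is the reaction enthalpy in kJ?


dH_rxn = sum(dH_f products) - sum(dH_f reactants)
dH_rxn = -379.54 - (-176.64)
dH_rxn = -202.9 kJ:

-202.90 kJ


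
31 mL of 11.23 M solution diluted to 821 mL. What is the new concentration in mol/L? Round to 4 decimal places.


Dilution: M1*V1 = M2*V2, solve for M2.
M2 = M1*V1 / V2
M2 = 11.23 * 31 / 821
M2 = 348.13 / 821
M2 = 0.42403167 mol/L, rounded to 4 dp:

0.4240 mol/L


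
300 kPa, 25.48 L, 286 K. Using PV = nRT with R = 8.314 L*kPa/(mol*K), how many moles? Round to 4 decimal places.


PV = nRT, solve for n = PV / (RT).
PV = 300 * 25.48 = 7644.0
RT = 8.314 * 286 = 2377.804
n = 7644.0 / 2377.804
n = 3.2147309 mol, rounded to 4 dp:

3.2147 mol


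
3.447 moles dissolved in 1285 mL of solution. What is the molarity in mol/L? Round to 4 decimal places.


Convert volume to liters: V_L = V_mL / 1000.
V_L = 1285 / 1000 = 1.285 L
M = n / V_L = 3.447 / 1.285
M = 2.68249027 mol/L, rounded to 4 dp:

2.6825 mol/L


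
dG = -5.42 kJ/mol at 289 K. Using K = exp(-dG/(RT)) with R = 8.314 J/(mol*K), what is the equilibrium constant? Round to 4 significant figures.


dG is in kJ/mol; multiply by 1000 to match R in J/(mol*K).
RT = 8.314 * 289 = 2402.746 J/mol
exponent = -dG*1000 / (RT) = -(-5.42*1000) / 2402.746 = 2.25575238
K = exp(2.25575238)
K = 9.5424702, rounded to 4 significant figures:

9.542


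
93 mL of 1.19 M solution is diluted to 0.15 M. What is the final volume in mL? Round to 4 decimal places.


Dilution: M1*V1 = M2*V2, solve for V2.
V2 = M1*V1 / M2
V2 = 1.19 * 93 / 0.15
V2 = 110.67 / 0.15
V2 = 737.8 mL, rounded to 4 dp:

737.8000 mL


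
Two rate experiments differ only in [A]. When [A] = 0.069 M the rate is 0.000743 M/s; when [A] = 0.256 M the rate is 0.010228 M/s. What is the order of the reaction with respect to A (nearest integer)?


Rate is proportional to [A]^n, so rate2/rate1 = ([A]2/[A]1)^n. Take logs to solve for n.
rate2/rate1 = 0.010228 / 0.000743 = 13.7658
[A]2/[A]1 = 0.256 / 0.069 = 3.7101
n = ln(13.7658) / ln(3.7101) = 2.0
Nearest integer order:

2


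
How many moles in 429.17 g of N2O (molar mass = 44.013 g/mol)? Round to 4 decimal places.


n = mass / M
n = 429.17 / 44.013
n = 9.75098266 mol, rounded to 4 dp:

9.7510 mol


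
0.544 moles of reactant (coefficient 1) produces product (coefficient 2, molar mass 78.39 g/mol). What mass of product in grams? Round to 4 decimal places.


Use the coefficient ratio to convert reactant moles to product moles, then multiply by the product's molar mass.
moles_P = moles_R * (coeff_P / coeff_R) = 0.544 * (2/1) = 1.088
mass_P = moles_P * M_P = 1.088 * 78.39
mass_P = 85.28832 g, rounded to 4 dp:

85.2883 g


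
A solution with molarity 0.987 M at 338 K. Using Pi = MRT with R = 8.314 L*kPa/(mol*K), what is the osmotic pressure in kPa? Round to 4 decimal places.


Osmotic pressure (van't Hoff): Pi = M*R*T.
RT = 8.314 * 338 = 2810.132
Pi = 0.987 * 2810.132
Pi = 2773.600284 kPa, rounded to 4 dp:

2773.6003 kPa


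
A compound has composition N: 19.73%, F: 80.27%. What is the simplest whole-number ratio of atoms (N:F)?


Assume 100 g of compound, divide each mass% by atomic mass to get moles, then normalize by the smallest to get a raw atom ratio.
Moles per 100 g: N: 19.73/14.007 = 1.4086, F: 80.27/18.998 = 4.2252
Raw ratio (divide by min = 1.4086): N: 1.0, F: 3.0
Multiply by 1 to clear fractions: N: 1.0 ~= 1, F: 3.0 ~= 3
Reduce by GCD to get the simplest whole-number ratio:

1:3


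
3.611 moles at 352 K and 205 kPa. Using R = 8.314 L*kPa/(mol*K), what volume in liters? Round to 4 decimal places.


PV = nRT, solve for V = nRT / P.
nRT = 3.611 * 8.314 * 352 = 10567.6926
V = 10567.6926 / 205
V = 51.54972 L, rounded to 4 dp:

51.5497 L


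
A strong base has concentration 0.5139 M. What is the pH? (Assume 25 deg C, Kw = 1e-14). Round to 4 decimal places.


A strong base dissociates completely, so [OH-] equals the given concentration.
pOH = -log10([OH-]) = -log10(0.5139) = 0.289121
pH = 14 - pOH = 14 - 0.289121
pH = 13.710879, rounded to 4 dp:

13.7109


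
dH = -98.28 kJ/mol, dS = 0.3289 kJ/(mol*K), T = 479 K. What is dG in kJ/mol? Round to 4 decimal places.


Gibbs: dG = dH - T*dS (consistent units, dS already in kJ/(mol*K)).
T*dS = 479 * 0.3289 = 157.5431
dG = -98.28 - (157.5431)
dG = -255.8231 kJ/mol, rounded to 4 dp:

-255.8231 kJ/mol


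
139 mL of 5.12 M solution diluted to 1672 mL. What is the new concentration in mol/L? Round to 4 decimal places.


Dilution: M1*V1 = M2*V2, solve for M2.
M2 = M1*V1 / V2
M2 = 5.12 * 139 / 1672
M2 = 711.68 / 1672
M2 = 0.42564593 mol/L, rounded to 4 dp:

0.4256 mol/L


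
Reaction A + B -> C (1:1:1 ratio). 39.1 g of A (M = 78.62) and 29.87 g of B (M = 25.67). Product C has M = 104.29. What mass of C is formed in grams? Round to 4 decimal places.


Find moles of each reactant; the smaller value is the limiting reagent in a 1:1:1 reaction, so moles_C equals moles of the limiter.
n_A = mass_A / M_A = 39.1 / 78.62 = 0.497329 mol
n_B = mass_B / M_B = 29.87 / 25.67 = 1.163615 mol
Limiting reagent: A (smaller), n_limiting = 0.497329 mol
mass_C = n_limiting * M_C = 0.497329 * 104.29
mass_C = 51.86644141 g, rounded to 4 dp:

51.8664 g


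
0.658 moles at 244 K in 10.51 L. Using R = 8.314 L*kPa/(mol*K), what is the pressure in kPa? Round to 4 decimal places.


PV = nRT, solve for P = nRT / V.
nRT = 0.658 * 8.314 * 244 = 1334.8293
P = 1334.8293 / 10.51
P = 127.00564225 kPa, rounded to 4 dp:

127.0056 kPa


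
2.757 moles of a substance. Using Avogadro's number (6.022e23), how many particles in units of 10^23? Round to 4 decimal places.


N = n * NA, then divide by 1e23 for the requested units.
N / 1e23 = n * 6.022
N / 1e23 = 2.757 * 6.022
N / 1e23 = 16.602654, rounded to 4 dp:

16.6027


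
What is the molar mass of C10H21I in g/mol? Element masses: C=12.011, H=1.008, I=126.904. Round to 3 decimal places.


M = sum(count * atomic_mass) over atoms.
M = 10*12.011 + 21*1.008 + 1*126.904
M = 120.11 + 21.168 + 126.904
M = 268.182 g/mol, rounded to 3 dp:

268.182 g/mol


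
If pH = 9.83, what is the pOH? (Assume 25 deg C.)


At 25 deg C, pH + pOH = 14.
pOH = 14 - pH = 14 - 9.83
pOH = 4.17:

4.17


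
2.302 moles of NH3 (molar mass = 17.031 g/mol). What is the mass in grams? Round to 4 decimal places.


mass = n * M
mass = 2.302 * 17.031
mass = 39.205362 g, rounded to 4 dp:

39.2054 g


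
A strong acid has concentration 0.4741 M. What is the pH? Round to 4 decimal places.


A strong acid dissociates completely, so [H+] equals the given concentration.
pH = -log10([H+]) = -log10(0.4741)
pH = 0.32413004, rounded to 4 dp:

0.3241


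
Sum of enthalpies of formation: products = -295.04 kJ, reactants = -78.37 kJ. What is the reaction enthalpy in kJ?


dH_rxn = sum(dH_f products) - sum(dH_f reactants)
dH_rxn = -295.04 - (-78.37)
dH_rxn = -216.67 kJ:

-216.67 kJ


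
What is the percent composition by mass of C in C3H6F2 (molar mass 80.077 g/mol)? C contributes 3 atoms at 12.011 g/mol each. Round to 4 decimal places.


pct = 100 * (n_elem * M_elem) / M_total
mass_contribution = 3 * 12.011 = 36.033 g/mol
pct = 100 * 36.033 / 80.077
pct = 44.99793948 %, rounded to 4 dp:

44.9979 %


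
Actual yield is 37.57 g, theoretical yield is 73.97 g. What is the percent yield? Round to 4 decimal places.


% yield = 100 * actual / theoretical
% yield = 100 * 37.57 / 73.97
% yield = 50.79086116 %, rounded to 4 dp:

50.7909 %


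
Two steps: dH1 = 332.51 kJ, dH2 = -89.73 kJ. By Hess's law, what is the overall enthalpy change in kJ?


Hess's law: enthalpy is a state function, so add the step enthalpies.
dH_total = dH1 + dH2 = 332.51 + (-89.73)
dH_total = 242.78 kJ:

242.78 kJ


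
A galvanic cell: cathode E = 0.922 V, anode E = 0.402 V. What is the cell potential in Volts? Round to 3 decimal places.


Standard cell potential: E_cell = E_cathode - E_anode.
E_cell = 0.922 - (0.402)
E_cell = 0.52 V, rounded to 3 dp:

0.520 V


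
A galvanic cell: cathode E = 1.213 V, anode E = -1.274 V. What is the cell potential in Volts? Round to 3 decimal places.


Standard cell potential: E_cell = E_cathode - E_anode.
E_cell = 1.213 - (-1.274)
E_cell = 2.487 V, rounded to 3 dp:

2.487 V


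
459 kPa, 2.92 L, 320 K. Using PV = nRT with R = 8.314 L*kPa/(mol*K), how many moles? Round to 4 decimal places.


PV = nRT, solve for n = PV / (RT).
PV = 459 * 2.92 = 1340.28
RT = 8.314 * 320 = 2660.48
n = 1340.28 / 2660.48
n = 0.50377376 mol, rounded to 4 dp:

0.5038 mol


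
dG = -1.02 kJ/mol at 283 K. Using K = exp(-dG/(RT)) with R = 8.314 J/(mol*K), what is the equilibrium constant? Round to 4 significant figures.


dG is in kJ/mol; multiply by 1000 to match R in J/(mol*K).
RT = 8.314 * 283 = 2352.862 J/mol
exponent = -dG*1000 / (RT) = -(-1.02*1000) / 2352.862 = 0.43351459
K = exp(0.43351459)
K = 1.5426699, rounded to 4 significant figures:

1.543


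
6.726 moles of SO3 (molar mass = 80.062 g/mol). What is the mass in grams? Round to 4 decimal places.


mass = n * M
mass = 6.726 * 80.062
mass = 538.497012 g, rounded to 4 dp:

538.4970 g


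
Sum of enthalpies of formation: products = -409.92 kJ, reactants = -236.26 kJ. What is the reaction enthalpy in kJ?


dH_rxn = sum(dH_f products) - sum(dH_f reactants)
dH_rxn = -409.92 - (-236.26)
dH_rxn = -173.66 kJ:

-173.66 kJ


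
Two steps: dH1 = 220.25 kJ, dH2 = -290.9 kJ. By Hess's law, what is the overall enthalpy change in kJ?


Hess's law: enthalpy is a state function, so add the step enthalpies.
dH_total = dH1 + dH2 = 220.25 + (-290.9)
dH_total = -70.65 kJ:

-70.65 kJ


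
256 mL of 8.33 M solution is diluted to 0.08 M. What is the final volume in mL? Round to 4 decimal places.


Dilution: M1*V1 = M2*V2, solve for V2.
V2 = M1*V1 / M2
V2 = 8.33 * 256 / 0.08
V2 = 2132.48 / 0.08
V2 = 26656.0 mL, rounded to 4 dp:

26656.0000 mL


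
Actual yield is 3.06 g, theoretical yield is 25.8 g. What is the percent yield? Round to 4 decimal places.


% yield = 100 * actual / theoretical
% yield = 100 * 3.06 / 25.8
% yield = 11.86046512 %, rounded to 4 dp:

11.8605 %


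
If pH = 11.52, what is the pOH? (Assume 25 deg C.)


At 25 deg C, pH + pOH = 14.
pOH = 14 - pH = 14 - 11.52
pOH = 2.48:

2.48


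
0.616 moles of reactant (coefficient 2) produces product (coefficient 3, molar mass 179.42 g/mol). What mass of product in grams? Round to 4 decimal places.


Use the coefficient ratio to convert reactant moles to product moles, then multiply by the product's molar mass.
moles_P = moles_R * (coeff_P / coeff_R) = 0.616 * (3/2) = 0.924
mass_P = moles_P * M_P = 0.924 * 179.42
mass_P = 165.78408 g, rounded to 4 dp:

165.7841 g


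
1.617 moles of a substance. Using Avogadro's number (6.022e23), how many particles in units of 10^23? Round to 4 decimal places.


N = n * NA, then divide by 1e23 for the requested units.
N / 1e23 = n * 6.022
N / 1e23 = 1.617 * 6.022
N / 1e23 = 9.737574, rounded to 4 dp:

9.7376


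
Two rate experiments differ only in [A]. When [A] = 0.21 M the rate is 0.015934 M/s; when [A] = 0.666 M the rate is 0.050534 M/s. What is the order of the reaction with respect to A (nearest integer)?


Rate is proportional to [A]^n, so rate2/rate1 = ([A]2/[A]1)^n. Take logs to solve for n.
rate2/rate1 = 0.050534 / 0.015934 = 3.1715
[A]2/[A]1 = 0.666 / 0.21 = 3.1714
n = ln(3.1715) / ln(3.1714) = 1.0
Nearest integer order:

1


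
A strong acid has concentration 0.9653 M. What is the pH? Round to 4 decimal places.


A strong acid dissociates completely, so [H+] equals the given concentration.
pH = -log10([H+]) = -log10(0.9653)
pH = 0.01533769, rounded to 4 dp:

0.0153


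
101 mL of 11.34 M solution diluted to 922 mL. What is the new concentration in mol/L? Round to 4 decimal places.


Dilution: M1*V1 = M2*V2, solve for M2.
M2 = M1*V1 / V2
M2 = 11.34 * 101 / 922
M2 = 1145.34 / 922
M2 = 1.24223427 mol/L, rounded to 4 dp:

1.2422 mol/L


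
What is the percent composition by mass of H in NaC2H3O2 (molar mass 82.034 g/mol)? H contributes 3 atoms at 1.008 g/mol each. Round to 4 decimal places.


pct = 100 * (n_elem * M_elem) / M_total
mass_contribution = 3 * 1.008 = 3.024 g/mol
pct = 100 * 3.024 / 82.034
pct = 3.68627642 %, rounded to 4 dp:

3.6863 %


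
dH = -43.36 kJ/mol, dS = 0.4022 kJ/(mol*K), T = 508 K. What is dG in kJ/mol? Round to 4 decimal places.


Gibbs: dG = dH - T*dS (consistent units, dS already in kJ/(mol*K)).
T*dS = 508 * 0.4022 = 204.3176
dG = -43.36 - (204.3176)
dG = -247.6776 kJ/mol, rounded to 4 dp:

-247.6776 kJ/mol


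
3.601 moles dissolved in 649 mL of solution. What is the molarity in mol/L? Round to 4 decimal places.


Convert volume to liters: V_L = V_mL / 1000.
V_L = 649 / 1000 = 0.649 L
M = n / V_L = 3.601 / 0.649
M = 5.54853621 mol/L, rounded to 4 dp:

5.5485 mol/L


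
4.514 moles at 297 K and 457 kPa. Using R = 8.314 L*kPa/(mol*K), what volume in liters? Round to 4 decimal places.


PV = nRT, solve for V = nRT / P.
nRT = 4.514 * 8.314 * 297 = 11146.2306
V = 11146.2306 / 457
V = 24.39000131 L, rounded to 4 dp:

24.3900 L


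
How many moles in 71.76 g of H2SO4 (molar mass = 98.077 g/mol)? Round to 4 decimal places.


n = mass / M
n = 71.76 / 98.077
n = 0.73167001 mol, rounded to 4 dp:

0.7317 mol


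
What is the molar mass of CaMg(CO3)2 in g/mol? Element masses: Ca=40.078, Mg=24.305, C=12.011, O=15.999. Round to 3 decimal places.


M = sum(count * atomic_mass) over atoms.
M = 1*40.078 + 1*24.305 + 2*12.011 + 6*15.999
M = 40.078 + 24.305 + 24.022 + 95.994
M = 184.399 g/mol, rounded to 3 dp:

184.399 g/mol


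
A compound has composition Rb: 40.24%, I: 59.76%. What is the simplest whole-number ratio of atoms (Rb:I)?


Assume 100 g of compound, divide each mass% by atomic mass to get moles, then normalize by the smallest to get a raw atom ratio.
Moles per 100 g: Rb: 40.24/85.468 = 0.4708, I: 59.76/126.904 = 0.4709
Raw ratio (divide by min = 0.4708): Rb: 1.0, I: 1.0
Multiply by 1 to clear fractions: Rb: 1.0 ~= 1, I: 1.0 ~= 1
Reduce by GCD to get the simplest whole-number ratio:

1:1


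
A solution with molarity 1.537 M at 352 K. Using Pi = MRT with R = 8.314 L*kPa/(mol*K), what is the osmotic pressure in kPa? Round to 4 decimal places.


Osmotic pressure (van't Hoff): Pi = M*R*T.
RT = 8.314 * 352 = 2926.528
Pi = 1.537 * 2926.528
Pi = 4498.073536 kPa, rounded to 4 dp:

4498.0735 kPa


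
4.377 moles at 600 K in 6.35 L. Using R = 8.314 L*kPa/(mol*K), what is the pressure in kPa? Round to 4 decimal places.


PV = nRT, solve for P = nRT / V.
nRT = 4.377 * 8.314 * 600 = 21834.2268
P = 21834.2268 / 6.35
P = 3438.46091339 kPa, rounded to 4 dp:

3438.4609 kPa


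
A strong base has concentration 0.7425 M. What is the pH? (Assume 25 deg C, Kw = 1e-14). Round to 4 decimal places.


A strong base dissociates completely, so [OH-] equals the given concentration.
pOH = -log10([OH-]) = -log10(0.7425) = 0.129304
pH = 14 - pOH = 14 - 0.129304
pH = 13.870696, rounded to 4 dp:

13.8707


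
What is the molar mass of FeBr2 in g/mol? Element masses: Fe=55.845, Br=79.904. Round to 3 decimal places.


M = sum(count * atomic_mass) over atoms.
M = 1*55.845 + 2*79.904
M = 55.845 + 159.808
M = 215.653 g/mol, rounded to 3 dp:

215.653 g/mol


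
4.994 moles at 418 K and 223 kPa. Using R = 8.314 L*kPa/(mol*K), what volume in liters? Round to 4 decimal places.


PV = nRT, solve for V = nRT / P.
nRT = 4.994 * 8.314 * 418 = 17355.4085
V = 17355.4085 / 223
V = 77.82694395 L, rounded to 4 dp:

77.8269 L


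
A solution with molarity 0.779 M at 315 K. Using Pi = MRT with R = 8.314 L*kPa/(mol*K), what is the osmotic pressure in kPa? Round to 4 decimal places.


Osmotic pressure (van't Hoff): Pi = M*R*T.
RT = 8.314 * 315 = 2618.91
Pi = 0.779 * 2618.91
Pi = 2040.13089 kPa, rounded to 4 dp:

2040.1309 kPa


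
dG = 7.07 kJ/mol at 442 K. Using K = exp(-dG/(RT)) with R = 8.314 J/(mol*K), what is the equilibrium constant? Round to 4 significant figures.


dG is in kJ/mol; multiply by 1000 to match R in J/(mol*K).
RT = 8.314 * 442 = 3674.788 J/mol
exponent = -dG*1000 / (RT) = -(7.07*1000) / 3674.788 = -1.92392051
K = exp(-1.92392051)
K = 0.14603331, rounded to 4 significant figures:

0.1460


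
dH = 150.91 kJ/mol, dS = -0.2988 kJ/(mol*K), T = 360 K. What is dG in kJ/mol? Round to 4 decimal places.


Gibbs: dG = dH - T*dS (consistent units, dS already in kJ/(mol*K)).
T*dS = 360 * -0.2988 = -107.568
dG = 150.91 - (-107.568)
dG = 258.478 kJ/mol, rounded to 4 dp:

258.4780 kJ/mol


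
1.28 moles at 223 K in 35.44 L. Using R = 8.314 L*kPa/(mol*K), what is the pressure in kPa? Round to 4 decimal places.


PV = nRT, solve for P = nRT / V.
nRT = 1.28 * 8.314 * 223 = 2373.1482
P = 2373.1482 / 35.44
P = 66.96242099 kPa, rounded to 4 dp:

66.9624 kPa


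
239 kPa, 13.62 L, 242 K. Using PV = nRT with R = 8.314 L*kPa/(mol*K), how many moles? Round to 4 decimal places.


PV = nRT, solve for n = PV / (RT).
PV = 239 * 13.62 = 3255.18
RT = 8.314 * 242 = 2011.988
n = 3255.18 / 2011.988
n = 1.61789235 mol, rounded to 4 dp:

1.6179 mol


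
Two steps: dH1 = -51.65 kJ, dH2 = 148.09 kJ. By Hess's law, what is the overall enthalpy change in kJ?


Hess's law: enthalpy is a state function, so add the step enthalpies.
dH_total = dH1 + dH2 = -51.65 + (148.09)
dH_total = 96.44 kJ:

96.44 kJ


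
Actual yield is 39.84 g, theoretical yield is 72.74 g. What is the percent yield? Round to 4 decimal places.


% yield = 100 * actual / theoretical
% yield = 100 * 39.84 / 72.74
% yield = 54.77041518 %, rounded to 4 dp:

54.7704 %


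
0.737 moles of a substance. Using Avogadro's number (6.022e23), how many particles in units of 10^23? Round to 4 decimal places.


N = n * NA, then divide by 1e23 for the requested units.
N / 1e23 = n * 6.022
N / 1e23 = 0.737 * 6.022
N / 1e23 = 4.438214, rounded to 4 dp:

4.4382


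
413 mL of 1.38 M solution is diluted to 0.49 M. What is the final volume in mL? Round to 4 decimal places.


Dilution: M1*V1 = M2*V2, solve for V2.
V2 = M1*V1 / M2
V2 = 1.38 * 413 / 0.49
V2 = 569.94 / 0.49
V2 = 1163.14285714 mL, rounded to 4 dp:

1163.1429 mL


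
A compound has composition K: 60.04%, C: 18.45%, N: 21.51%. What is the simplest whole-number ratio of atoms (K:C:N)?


Assume 100 g of compound, divide each mass% by atomic mass to get moles, then normalize by the smallest to get a raw atom ratio.
Moles per 100 g: K: 60.04/39.098 = 1.5356, C: 18.45/12.011 = 1.5361, N: 21.51/14.007 = 1.5357
Raw ratio (divide by min = 1.5356): K: 1.0, C: 1.0, N: 1.0
Multiply by 1 to clear fractions: K: 1.0 ~= 1, C: 1.0 ~= 1, N: 1.0 ~= 1
Reduce by GCD to get the simplest whole-number ratio:

1:1:1
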